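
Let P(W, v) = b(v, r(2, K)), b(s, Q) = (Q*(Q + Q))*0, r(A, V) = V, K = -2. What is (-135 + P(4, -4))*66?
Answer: -8910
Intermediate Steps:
b(s, Q) = 0 (b(s, Q) = (Q*(2*Q))*0 = (2*Q²)*0 = 0)
P(W, v) = 0
(-135 + P(4, -4))*66 = (-135 + 0)*66 = -135*66 = -8910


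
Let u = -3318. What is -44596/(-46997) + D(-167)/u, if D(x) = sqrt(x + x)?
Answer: 44596/46997 - I*sqrt(334)/3318 ≈ 0.94891 - 0.005508*I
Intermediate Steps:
D(x) = sqrt(2)*sqrt(x) (D(x) = sqrt(2*x) = sqrt(2)*sqrt(x))
-44596/(-46997) + D(-167)/u = -44596/(-46997) + (sqrt(2)*sqrt(-167))/(-3318) = -44596*(-1/46997) + (sqrt(2)*(I*sqrt(167)))*(-1/3318) = 44596/46997 + (I*sqrt(334))*(-1/3318) = 44596/46997 - I*sqrt(334)/3318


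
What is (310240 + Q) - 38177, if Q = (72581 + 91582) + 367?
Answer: 436593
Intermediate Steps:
Q = 164530 (Q = 164163 + 367 = 164530)
(310240 + Q) - 38177 = (310240 + 164530) - 38177 = 474770 - 38177 = 436593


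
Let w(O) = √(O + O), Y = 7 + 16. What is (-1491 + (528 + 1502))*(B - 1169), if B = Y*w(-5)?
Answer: -630091 + 12397*I*√10 ≈ -6.3009e+5 + 39203.0*I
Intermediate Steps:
Y = 23
w(O) = √2*√O (w(O) = √(2*O) = √2*√O)
B = 23*I*√10 (B = 23*(√2*√(-5)) = 23*(√2*(I*√5)) = 23*(I*√10) = 23*I*√10 ≈ 72.732*I)
(-1491 + (528 + 1502))*(B - 1169) = (-1491 + (528 + 1502))*(23*I*√10 - 1169) = (-1491 + 2030)*(-1169 + 23*I*√10) = 539*(-1169 + 23*I*√10) = -630091 + 12397*I*√10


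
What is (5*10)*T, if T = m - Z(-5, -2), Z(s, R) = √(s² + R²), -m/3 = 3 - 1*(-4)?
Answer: -1050 - 50*√29 ≈ -1319.3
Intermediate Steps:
m = -21 (m = -3*(3 - 1*(-4)) = -3*(3 + 4) = -3*7 = -21)
Z(s, R) = √(R² + s²)
T = -21 - √29 (T = -21 - √((-2)² + (-5)²) = -21 - √(4 + 25) = -21 - √29 ≈ -26.385)
(5*10)*T = (5*10)*(-21 - √29) = 50*(-21 - √29) = -1050 - 50*√29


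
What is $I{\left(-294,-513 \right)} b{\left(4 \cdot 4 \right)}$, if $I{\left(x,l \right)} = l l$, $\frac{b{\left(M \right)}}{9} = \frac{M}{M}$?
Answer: $2368521$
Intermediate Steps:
$b{\left(M \right)} = 9$ ($b{\left(M \right)} = 9 \frac{M}{M} = 9 \cdot 1 = 9$)
$I{\left(x,l \right)} = l^{2}$
$I{\left(-294,-513 \right)} b{\left(4 \cdot 4 \right)} = \left(-513\right)^{2} \cdot 9 = 263169 \cdot 9 = 2368521$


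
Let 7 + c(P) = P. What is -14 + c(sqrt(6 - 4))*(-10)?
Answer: 56 - 10*sqrt(2) ≈ 41.858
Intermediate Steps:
c(P) = -7 + P
-14 + c(sqrt(6 - 4))*(-10) = -14 + (-7 + sqrt(6 - 4))*(-10) = -14 + (-7 + sqrt(2))*(-10) = -14 + (70 - 10*sqrt(2)) = 56 - 10*sqrt(2)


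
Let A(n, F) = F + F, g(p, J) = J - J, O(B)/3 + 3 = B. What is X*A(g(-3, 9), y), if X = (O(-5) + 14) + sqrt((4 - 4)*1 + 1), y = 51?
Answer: -918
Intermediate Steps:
O(B) = -9 + 3*B
g(p, J) = 0
X = -9 (X = ((-9 + 3*(-5)) + 14) + sqrt((4 - 4)*1 + 1) = ((-9 - 15) + 14) + sqrt(0*1 + 1) = (-24 + 14) + sqrt(0 + 1) = -10 + sqrt(1) = -10 + 1 = -9)
A(n, F) = 2*F
X*A(g(-3, 9), y) = -18*51 = -9*102 = -918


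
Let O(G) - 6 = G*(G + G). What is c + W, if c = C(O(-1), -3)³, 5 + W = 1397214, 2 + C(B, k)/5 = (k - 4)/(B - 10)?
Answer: 11181047/8 ≈ 1.3976e+6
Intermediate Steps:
O(G) = 6 + 2*G² (O(G) = 6 + G*(G + G) = 6 + G*(2*G) = 6 + 2*G²)
C(B, k) = -10 + 5*(-4 + k)/(-10 + B) (C(B, k) = -10 + 5*((k - 4)/(B - 10)) = -10 + 5*((-4 + k)/(-10 + B)) = -10 + 5*(-4 + k)/(-10 + B))
W = 1397209 (W = -5 + 1397214 = 1397209)
c = 3375/8 (c = (5*(16 - 3 - 2*(6 + 2*(-1)²))/(-10 + (6 + 2*(-1)²)))³ = (5*(16 - 3 - 2*(6 + 2*1))/(-10 + (6 + 2*1)))³ = (5*(16 - 3 - 2*(6 + 2))/(-10 + (6 + 2)))³ = (5*(16 - 3 - 2*8)/(-10 + 8))³ = (5*(16 - 3 - 16)/(-2))³ = (5*(-½)*(-3))³ = (15/2)³ = 3375/8 ≈ 421.88)
c + W = 3375/8 + 1397209 = 11181047/8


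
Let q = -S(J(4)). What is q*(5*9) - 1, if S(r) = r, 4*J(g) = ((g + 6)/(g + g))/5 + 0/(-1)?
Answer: -61/16 ≈ -3.8125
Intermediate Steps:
J(g) = (6 + g)/(40*g) (J(g) = (((g + 6)/(g + g))/5 + 0/(-1))/4 = (((6 + g)/((2*g)))*(1/5) + 0*(-1))/4 = (((6 + g)*(1/(2*g)))*(1/5) + 0)/4 = (((6 + g)/(2*g))*(1/5) + 0)/4 = ((6 + g)/(10*g) + 0)/4 = ((6 + g)/(10*g))/4 = (6 + g)/(40*g))
q = -1/16 (q = -(6 + 4)/(40*4) = -10/(40*4) = -1*1/16 = -1/16 ≈ -0.062500)
q*(5*9) - 1 = -5*9/16 - 1 = -1/16*45 - 1 = -45/16 - 1 = -61/16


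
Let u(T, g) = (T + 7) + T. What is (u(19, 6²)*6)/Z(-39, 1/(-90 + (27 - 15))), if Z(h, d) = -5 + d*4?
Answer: -10530/197 ≈ -53.452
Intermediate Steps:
u(T, g) = 7 + 2*T (u(T, g) = (7 + T) + T = 7 + 2*T)
Z(h, d) = -5 + 4*d
(u(19, 6²)*6)/Z(-39, 1/(-90 + (27 - 15))) = ((7 + 2*19)*6)/(-5 + 4/(-90 + (27 - 15))) = ((7 + 38)*6)/(-5 + 4/(-90 + 12)) = (45*6)/(-5 + 4/(-78)) = 270/(-5 + 4*(-1/78)) = 270/(-5 - 2/39) = 270/(-197/39) = 270*(-39/197) = -10530/197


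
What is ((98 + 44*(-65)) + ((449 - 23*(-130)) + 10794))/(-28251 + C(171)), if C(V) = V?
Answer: -11471/28080 ≈ -0.40851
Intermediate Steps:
((98 + 44*(-65)) + ((449 - 23*(-130)) + 10794))/(-28251 + C(171)) = ((98 + 44*(-65)) + ((449 - 23*(-130)) + 10794))/(-28251 + 171) = ((98 - 2860) + ((449 + 2990) + 10794))/(-28080) = (-2762 + (3439 + 10794))*(-1/28080) = (-2762 + 14233)*(-1/28080) = 11471*(-1/28080) = -11471/28080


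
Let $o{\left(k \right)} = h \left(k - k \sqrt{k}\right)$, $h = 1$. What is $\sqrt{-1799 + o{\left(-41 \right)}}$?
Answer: $\sqrt{-1840 + 41 i \sqrt{41}} \approx 3.0524 + 43.004 i$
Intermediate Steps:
$o{\left(k \right)} = k - k^{\frac{3}{2}}$ ($o{\left(k \right)} = 1 \left(k - k \sqrt{k}\right) = 1 \left(k - k^{\frac{3}{2}}\right) = k - k^{\frac{3}{2}}$)
$\sqrt{-1799 + o{\left(-41 \right)}} = \sqrt{-1799 - \left(41 + \left(-41\right)^{\frac{3}{2}}\right)} = \sqrt{-1799 - \left(41 - 41 i \sqrt{41}\right)} = \sqrt{-1840 + 41 i \sqrt{41}}$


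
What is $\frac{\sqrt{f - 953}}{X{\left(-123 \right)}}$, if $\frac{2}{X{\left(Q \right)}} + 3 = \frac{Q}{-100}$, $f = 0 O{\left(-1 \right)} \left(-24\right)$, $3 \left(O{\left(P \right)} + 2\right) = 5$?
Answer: $- \frac{177 i \sqrt{953}}{200} \approx - 27.321 i$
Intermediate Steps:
$O{\left(P \right)} = - \frac{1}{3}$ ($O{\left(P \right)} = -2 + \frac{1}{3} \cdot 5 = -2 + \frac{5}{3} = - \frac{1}{3}$)
$f = 0$ ($f = 0 \left(- \frac{1}{3}\right) \left(-24\right) = 0 \left(-24\right) = 0$)
$X{\left(Q \right)} = \frac{2}{-3 - \frac{Q}{100}}$ ($X{\left(Q \right)} = \frac{2}{-3 + \frac{Q}{-100}} = \frac{2}{-3 + Q \left(- \frac{1}{100}\right)} = \frac{2}{-3 - \frac{Q}{100}}$)
$\frac{\sqrt{f - 953}}{X{\left(-123 \right)}} = \frac{\sqrt{0 - 953}}{\left(-200\right) \frac{1}{300 - 123}} = \frac{\sqrt{0 - 953}}{\left(-200\right) \frac{1}{177}} = \frac{\sqrt{-953}}{\left(-200\right) \frac{1}{177}} = \frac{i \sqrt{953}}{- \frac{200}{177}} = i \sqrt{953} \left(- \frac{177}{200}\right) = - \frac{177 i \sqrt{953}}{200}$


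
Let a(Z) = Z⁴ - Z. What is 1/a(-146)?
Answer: 1/454372002 ≈ 2.2008e-9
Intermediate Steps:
1/a(-146) = 1/((-146)⁴ - 1*(-146)) = 1/(454371856 + 146) = 1/454372002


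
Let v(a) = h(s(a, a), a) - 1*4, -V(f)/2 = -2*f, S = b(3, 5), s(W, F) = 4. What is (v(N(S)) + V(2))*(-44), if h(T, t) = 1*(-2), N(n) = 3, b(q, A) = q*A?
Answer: -88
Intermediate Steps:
b(q, A) = A*q
S = 15 (S = 5*3 = 15)
h(T, t) = -2
V(f) = 4*f (V(f) = -(-4)*f = 4*f)
v(a) = -6 (v(a) = -2 - 1*4 = -2 - 4 = -6)
(v(N(S)) + V(2))*(-44) = (-6 + 4*2)*(-44) = (-6 + 8)*(-44) = 2*(-44) = -88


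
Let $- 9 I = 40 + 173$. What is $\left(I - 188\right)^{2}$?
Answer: $\frac{403225}{9} \approx 44803.0$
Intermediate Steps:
$I = - \frac{71}{3}$ ($I = - \frac{40 + 173}{9} = \left(- \frac{1}{9}\right) 213 = - \frac{71}{3} \approx -23.667$)
$\left(I - 188\right)^{2} = \left(- \frac{71}{3} - 188\right)^{2} = \left(- \frac{635}{3}\right)^{2} = \frac{403225}{9}$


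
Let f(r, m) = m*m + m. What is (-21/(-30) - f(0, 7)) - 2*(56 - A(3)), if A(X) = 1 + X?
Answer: -1593/10 ≈ -159.30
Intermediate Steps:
f(r, m) = m + m**2 (f(r, m) = m**2 + m = m + m**2)
(-21/(-30) - f(0, 7)) - 2*(56 - A(3)) = (-21/(-30) - 7*(1 + 7)) - 2*(56 - (1 + 3)) = (-21*(-1/30) - 7*8) - 2*(56 - 1*4) = (7/10 - 1*56) - 2*(56 - 4) = (7/10 - 56) - 2*52 = -553/10 - 104 = -1593/10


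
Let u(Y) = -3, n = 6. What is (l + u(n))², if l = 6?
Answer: 9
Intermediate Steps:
(l + u(n))² = (6 - 3)² = 3² = 9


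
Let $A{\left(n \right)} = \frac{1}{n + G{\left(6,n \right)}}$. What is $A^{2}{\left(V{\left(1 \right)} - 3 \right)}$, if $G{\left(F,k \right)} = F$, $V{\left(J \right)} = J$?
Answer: $\frac{1}{16} \approx 0.0625$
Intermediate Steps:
$A{\left(n \right)} = \frac{1}{6 + n}$ ($A{\left(n \right)} = \frac{1}{n + 6} = \frac{1}{6 + n}$)
$A^{2}{\left(V{\left(1 \right)} - 3 \right)} = \left(\frac{1}{6 + \left(1 - 3\right)}\right)^{2} = \left(\frac{1}{6 - 2}\right)^{2} = \left(\frac{1}{4}\right)^{2} = \frac{1}{16}$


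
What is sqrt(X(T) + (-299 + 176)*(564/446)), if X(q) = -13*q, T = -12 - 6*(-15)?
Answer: 2*I*sqrt(14540046)/223 ≈ 34.199*I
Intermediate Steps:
T = 78 (T = -12 + 90 = 78)
sqrt(X(T) + (-299 + 176)*(564/446)) = sqrt(-13*78 + (-299 + 176)*(564/446)) = sqrt(-1014 - 69372/446) = sqrt(-1014 - 123*282/223) = sqrt(-1014 - 34686/223) = sqrt(-260808/223) = 2*I*sqrt(14540046)/223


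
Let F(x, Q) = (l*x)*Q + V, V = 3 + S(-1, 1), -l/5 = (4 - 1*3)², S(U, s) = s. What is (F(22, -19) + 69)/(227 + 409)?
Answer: 721/212 ≈ 3.4009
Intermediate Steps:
l = -5 (l = -5*(4 - 1*3)² = -5*(4 - 3)² = -5*1² = -5*1 = -5)
V = 4 (V = 3 + 1 = 4)
F(x, Q) = 4 - 5*Q*x (F(x, Q) = (-5*x)*Q + 4 = -5*Q*x + 4 = 4 - 5*Q*x)
(F(22, -19) + 69)/(227 + 409) = ((4 - 5*(-19)*22) + 69)/(227 + 409) = ((4 + 2090) + 69)/636 = (2094 + 69)*(1/636) = 2163*(1/636) = 721/212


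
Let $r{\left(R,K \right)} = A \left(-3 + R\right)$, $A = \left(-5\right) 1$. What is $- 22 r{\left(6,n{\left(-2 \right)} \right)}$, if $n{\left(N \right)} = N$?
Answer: $330$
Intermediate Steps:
$A = -5$
$r{\left(R,K \right)} = 15 - 5 R$ ($r{\left(R,K \right)} = - 5 \left(-3 + R\right) = 15 - 5 R$)
$- 22 r{\left(6,n{\left(-2 \right)} \right)} = - 22 \left(15 - 30\right) = \left(-22\right) \left(-15\right) = 330$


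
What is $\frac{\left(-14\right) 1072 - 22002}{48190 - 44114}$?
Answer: $- \frac{18505}{2038} \approx -9.08$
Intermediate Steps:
$\frac{\left(-14\right) 1072 - 22002}{48190 - 44114} = \frac{-15008 - 22002}{4076} = \left(-37010\right) \frac{1}{4076} = - \frac{18505}{2038}$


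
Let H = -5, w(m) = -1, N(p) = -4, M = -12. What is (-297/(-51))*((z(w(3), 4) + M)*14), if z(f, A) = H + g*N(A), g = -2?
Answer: -12474/17 ≈ -733.76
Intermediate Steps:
z(f, A) = 3 (z(f, A) = -5 - 2*(-4) = -5 + 8 = 3)
(-297/(-51))*((z(w(3), 4) + M)*14) = (-297/(-51))*((3 - 12)*14) = (-297*(-1/51))*(-9*14) = (99/17)*(-126) = -12474/17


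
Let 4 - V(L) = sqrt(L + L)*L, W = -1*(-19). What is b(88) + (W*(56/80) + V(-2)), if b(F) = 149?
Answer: 1663/10 + 4*I ≈ 166.3 + 4.0*I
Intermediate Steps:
W = 19
V(L) = 4 - sqrt(2)*L**(3/2) (V(L) = 4 - sqrt(L + L)*L = 4 - sqrt(2*L)*L = 4 - sqrt(2)*sqrt(L)*L = 4 - sqrt(2)*L**(3/2))
b(88) + (W*(56/80) + V(-2)) = 149 + (19*(56/80) + (4 - sqrt(2)*(-2)**(3/2))) = 149 + (19*(56*(1/80)) + (4 - sqrt(2)*(-2*I*sqrt(2)))) = 149 + (19*(7/10) + (4 + 4*I)) = 149 + (133/10 + (4 + 4*I)) = 149 + (173/10 + 4*I) = 1663/10 + 4*I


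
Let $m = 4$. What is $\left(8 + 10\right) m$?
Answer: $72$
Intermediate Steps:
$\left(8 + 10\right) m = \left(8 + 10\right) 4 = 18 \cdot 4 = 72$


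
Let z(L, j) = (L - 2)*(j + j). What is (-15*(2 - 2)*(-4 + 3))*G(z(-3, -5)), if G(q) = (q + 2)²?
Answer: 0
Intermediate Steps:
z(L, j) = 2*j*(-2 + L) (z(L, j) = (-2 + L)*(2*j) = 2*j*(-2 + L))
G(q) = (2 + q)²
(-15*(2 - 2)*(-4 + 3))*G(z(-3, -5)) = (-15*(2 - 2)*(-4 + 3))*(2 + 2*(-5)*(-2 - 3))² = (-0*(-1))*(2 + 2*(-5)*(-5))² = (-15*0)*(2 + 50)² = 0*52² = 0*2704 = 0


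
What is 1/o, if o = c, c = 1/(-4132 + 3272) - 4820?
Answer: -860/4145201 ≈ -0.00020747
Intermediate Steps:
c = -4145201/860 (c = 1/(-860) - 4820 = -1/860 - 4820 = -4145201/860 ≈ -4820.0)
o = -4145201/860 ≈ -4820.0
1/o = 1/(-4145201/860) = -860/4145201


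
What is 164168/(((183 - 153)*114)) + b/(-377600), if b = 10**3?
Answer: 77483021/1614240 ≈ 48.000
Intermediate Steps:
b = 1000
164168/(((183 - 153)*114)) + b/(-377600) = 164168/(((183 - 153)*114)) + 1000/(-377600) = 164168/((30*114)) + 1000*(-1/377600) = 164168/3420 - 5/1888 = 164168*(1/3420) - 5/1888 = 41042/855 - 5/1888 = 77483021/1614240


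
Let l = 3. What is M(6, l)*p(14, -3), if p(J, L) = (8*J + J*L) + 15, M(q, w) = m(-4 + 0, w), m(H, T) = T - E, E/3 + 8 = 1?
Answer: 2040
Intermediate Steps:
E = -21 (E = -24 + 3*1 = -24 + 3 = -21)
m(H, T) = 21 + T (m(H, T) = T - 1*(-21) = T + 21 = 21 + T)
M(q, w) = 21 + w
p(J, L) = 15 + 8*J + J*L
M(6, l)*p(14, -3) = (21 + 3)*(15 + 8*14 + 14*(-3)) = 24*(15 + 112 - 42) = 24*85 = 2040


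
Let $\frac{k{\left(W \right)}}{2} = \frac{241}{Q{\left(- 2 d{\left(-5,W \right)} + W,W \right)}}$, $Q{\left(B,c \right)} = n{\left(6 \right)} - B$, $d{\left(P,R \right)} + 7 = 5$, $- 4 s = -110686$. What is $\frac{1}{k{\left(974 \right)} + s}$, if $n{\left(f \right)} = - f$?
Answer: $\frac{492}{13614137} \approx 3.6139 \cdot 10^{-5}$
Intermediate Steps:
$s = \frac{55343}{2}$ ($s = \left(- \frac{1}{4}\right) \left(-110686\right) = \frac{55343}{2} \approx 27672.0$)
$d{\left(P,R \right)} = -2$ ($d{\left(P,R \right)} = -7 + 5 = -2$)
$Q{\left(B,c \right)} = -6 - B$ ($Q{\left(B,c \right)} = \left(-1\right) 6 - B = -6 - B$)
$k{\left(W \right)} = \frac{482}{-10 - W}$ ($k{\left(W \right)} = 2 \frac{241}{-6 - \left(\left(-2\right) \left(-2\right) + W\right)} = 2 \frac{241}{-6 - \left(4 + W\right)} = 2 \frac{241}{-10 - W} = \frac{482}{-10 - W}$)
$\frac{1}{k{\left(974 \right)} + s} = \frac{1}{- \frac{482}{10 + 974} + \frac{55343}{2}} = \frac{1}{- \frac{482}{984} + \frac{55343}{2}} = \frac{1}{\left(-482\right) \frac{1}{984} + \frac{55343}{2}} = \frac{1}{- \frac{241}{492} + \frac{55343}{2}} = \frac{1}{\frac{13614137}{492}} = \frac{492}{13614137}$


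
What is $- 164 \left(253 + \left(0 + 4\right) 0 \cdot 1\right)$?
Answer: $-41492$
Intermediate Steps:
$- 164 \left(253 + \left(0 + 4\right) 0 \cdot 1\right) = - 164 \left(253 + 4 \cdot 0 \cdot 1\right) = - 164 \left(253 + 0 \cdot 1\right) = - 164 \left(253 + 0\right) = \left(-164\right) 253 = -41492$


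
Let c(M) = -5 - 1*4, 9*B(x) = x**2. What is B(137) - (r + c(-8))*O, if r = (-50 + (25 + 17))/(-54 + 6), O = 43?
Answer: 44375/18 ≈ 2465.3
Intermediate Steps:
B(x) = x**2/9
c(M) = -9 (c(M) = -5 - 4 = -9)
r = 1/6 (r = (-50 + 42)/(-48) = -8*(-1/48) = 1/6 ≈ 0.16667)
B(137) - (r + c(-8))*O = (1/9)*137**2 - (1/6 - 9)*43 = (1/9)*18769 - (-53)*43/6 = 18769/9 - 1*(-2279/6) = 18769/9 + 2279/6 = 44375/18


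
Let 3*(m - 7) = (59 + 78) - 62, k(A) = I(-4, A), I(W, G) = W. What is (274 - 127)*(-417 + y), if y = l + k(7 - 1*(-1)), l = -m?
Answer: -66591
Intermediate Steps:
k(A) = -4
m = 32 (m = 7 + ((59 + 78) - 62)/3 = 7 + (137 - 62)/3 = 7 + (⅓)*75 = 7 + 25 = 32)
l = -32 (l = -1*32 = -32)
y = -36 (y = -32 - 4 = -36)
(274 - 127)*(-417 + y) = (274 - 127)*(-417 - 36) = 147*(-453) = -66591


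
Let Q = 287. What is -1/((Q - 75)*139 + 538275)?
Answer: -1/567743 ≈ -1.7614e-6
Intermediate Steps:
-1/((Q - 75)*139 + 538275) = -1/((287 - 75)*139 + 538275) = -1/(212*139 + 538275) = -1/(29468 + 538275) = -1/567743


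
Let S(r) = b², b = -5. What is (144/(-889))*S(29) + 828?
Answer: 732492/889 ≈ 823.95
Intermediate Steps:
S(r) = 25 (S(r) = (-5)² = 25)
(144/(-889))*S(29) + 828 = (144/(-889))*25 + 828 = (144*(-1/889))*25 + 828 = -144/889*25 + 828 = -3600/889 + 828 = 732492/889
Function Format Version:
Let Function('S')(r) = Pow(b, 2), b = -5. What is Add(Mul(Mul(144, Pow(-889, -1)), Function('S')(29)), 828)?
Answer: Rational(732492, 889) ≈ 823.95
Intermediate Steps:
Function('S')(r) = 25 (Function('S')(r) = Pow(-5, 2) = 25)
Add(Mul(Mul(144, Pow(-889, -1)), Function('S')(29)), 828) = Add(Mul(Mul(144, Pow(-889, -1)), 25), 828) = Add(Mul(Mul(144, Rational(-1, 889)), 25), 828) = Add(Mul(Rational(-144, 889), 25), 828) = Add(Rational(-3600, 889), 828) = Rational(732492, 889)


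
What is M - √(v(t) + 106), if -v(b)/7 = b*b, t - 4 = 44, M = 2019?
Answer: 2019 - I*√16022 ≈ 2019.0 - 126.58*I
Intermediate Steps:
t = 48 (t = 4 + 44 = 48)
v(b) = -7*b² (v(b) = -7*b*b = -7*b²)
M - √(v(t) + 106) = 2019 - √(-7*48² + 106) = 2019 - √(-7*2304 + 106) = 2019 - √(-16128 + 106) = 2019 - √(-16022) = 2019 - I*√16022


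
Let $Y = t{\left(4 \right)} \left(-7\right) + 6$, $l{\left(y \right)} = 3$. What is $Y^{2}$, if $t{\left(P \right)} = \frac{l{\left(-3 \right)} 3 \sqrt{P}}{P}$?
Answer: $\frac{2601}{4} \approx 650.25$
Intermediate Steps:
$t{\left(P \right)} = \frac{9}{\sqrt{P}}$ ($t{\left(P \right)} = \frac{3 \cdot 3 \sqrt{P}}{P} = \frac{9 \sqrt{P}}{P} = \frac{9}{\sqrt{P}}$)
$Y = - \frac{51}{2}$ ($Y = \frac{9}{2} \left(-7\right) + 6 = - \frac{63}{2} + 6 = - \frac{51}{2} \approx -25.5$)
$Y^{2} = \left(- \frac{51}{2}\right)^{2} = \frac{2601}{4}$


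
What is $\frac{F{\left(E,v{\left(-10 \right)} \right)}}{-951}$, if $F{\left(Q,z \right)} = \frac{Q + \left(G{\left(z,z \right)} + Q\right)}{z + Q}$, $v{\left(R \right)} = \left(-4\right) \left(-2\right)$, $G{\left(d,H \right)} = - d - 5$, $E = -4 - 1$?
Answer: $\frac{23}{2853} \approx 0.0080617$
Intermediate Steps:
$E = -5$ ($E = -4 - 1 = -5$)
$G{\left(d,H \right)} = -5 - d$
$v{\left(R \right)} = 8$
$F{\left(Q,z \right)} = \frac{-5 - z + 2 Q}{Q + z}$ ($F{\left(Q,z \right)} = \frac{Q - \left(5 + z - Q\right)}{z + Q} = \frac{Q - \left(5 + z - Q\right)}{Q + z} = \frac{-5 - z + 2 Q}{Q + z}$)
$\frac{F{\left(E,v{\left(-10 \right)} \right)}}{-951} = \frac{\frac{1}{-5 + 8} \left(-5 - 8 + 2 \left(-5\right)\right)}{-951} = \frac{-5 - 8 - 10}{3} \left(- \frac{1}{951}\right) = \frac{1}{3} \left(-23\right) \left(- \frac{1}{951}\right) = \left(- \frac{23}{3}\right) \left(- \frac{1}{951}\right) = \frac{23}{2853}$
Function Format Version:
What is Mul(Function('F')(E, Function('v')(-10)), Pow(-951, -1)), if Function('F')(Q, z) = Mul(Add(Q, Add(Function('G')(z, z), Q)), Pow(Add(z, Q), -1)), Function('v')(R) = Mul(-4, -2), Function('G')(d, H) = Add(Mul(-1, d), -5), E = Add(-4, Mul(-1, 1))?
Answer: Rational(23, 2853) ≈ 0.0080617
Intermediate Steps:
E = -5 (E = Add(-4, -1) = -5)
Function('G')(d, H) = Add(-5, Mul(-1, d))
Function('v')(R) = 8
Function('F')(Q, z) = Mul(Pow(Add(Q, z), -1), Add(-5, Mul(-1, z), Mul(2, Q))) (Function('F')(Q, z) = Mul(Add(Q, Add(Add(-5, Mul(-1, z)), Q)), Pow(Add(z, Q), -1)) = Mul(Add(Q, Add(-5, Q, Mul(-1, z))), Pow(Add(Q, z), -1)) = Mul(Add(-5, Mul(-1, z), Mul(2, Q)), Pow(Add(Q, z), -1)) = Mul(Pow(Add(Q, z), -1), Add(-5, Mul(-1, z), Mul(2, Q))))
Mul(Function('F')(E, Function('v')(-10)), Pow(-951, -1)) = Mul(Mul(Pow(Add(-5, 8), -1), Add(-5, Mul(-1, 8), Mul(2, -5))), Pow(-951, -1)) = Mul(Mul(Pow(3, -1), Add(-5, -8, -10)), Rational(-1, 951)) = Mul(Mul(Rational(1, 3), -23), Rational(-1, 951)) = Mul(Rational(-23, 3), Rational(-1, 951)) = Rational(23, 2853)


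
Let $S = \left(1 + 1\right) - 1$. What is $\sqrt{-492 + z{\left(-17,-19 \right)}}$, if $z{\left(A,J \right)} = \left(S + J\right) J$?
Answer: $5 i \sqrt{6} \approx 12.247 i$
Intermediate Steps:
$S = 1$ ($S = 2 - 1 = 1$)
$z{\left(A,J \right)} = J \left(1 + J\right)$ ($z{\left(A,J \right)} = \left(1 + J\right) J = J \left(1 + J\right)$)
$\sqrt{-492 + z{\left(-17,-19 \right)}} = \sqrt{-492 - 19 \left(1 - 19\right)} = \sqrt{-492 - -342} = \sqrt{-492 + 342} = \sqrt{-150} = 5 i \sqrt{6}$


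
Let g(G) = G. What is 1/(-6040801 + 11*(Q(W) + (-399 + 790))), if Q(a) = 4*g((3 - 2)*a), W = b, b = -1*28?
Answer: -1/6037732 ≈ -1.6563e-7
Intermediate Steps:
b = -28
W = -28
Q(a) = 4*a (Q(a) = 4*((3 - 2)*a) = 4*(1*a) = 4*a)
1/(-6040801 + 11*(Q(W) + (-399 + 790))) = 1/(-6040801 + 11*(4*(-28) + (-399 + 790))) = 1/(-6040801 + 11*(-112 + 391)) = 1/(-6040801 + 11*279) = 1/(-6040801 + 3069) = 1/(-6037732) = -1/6037732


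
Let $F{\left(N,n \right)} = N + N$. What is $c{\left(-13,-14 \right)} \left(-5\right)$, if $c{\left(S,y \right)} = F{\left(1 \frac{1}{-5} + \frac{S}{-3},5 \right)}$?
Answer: $- \frac{124}{3} \approx -41.333$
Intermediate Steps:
$F{\left(N,n \right)} = 2 N$
$c{\left(S,y \right)} = - \frac{2}{5} - \frac{2 S}{3}$ ($c{\left(S,y \right)} = 2 \left(1 \frac{1}{-5} + \frac{S}{-3}\right) = 2 \left(1 \left(- \frac{1}{5}\right) + S \left(- \frac{1}{3}\right)\right) = 2 \left(- \frac{1}{5} - \frac{S}{3}\right) = - \frac{2}{5} - \frac{2 S}{3}$)
$c{\left(-13,-14 \right)} \left(-5\right) = \left(- \frac{2}{5} - - \frac{26}{3}\right) \left(-5\right) = \left(- \frac{2}{5} + \frac{26}{3}\right) \left(-5\right) = \frac{124}{15} \left(-5\right) = - \frac{124}{3}$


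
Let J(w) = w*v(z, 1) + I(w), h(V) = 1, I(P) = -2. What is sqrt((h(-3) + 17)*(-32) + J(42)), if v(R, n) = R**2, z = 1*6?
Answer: sqrt(934) ≈ 30.561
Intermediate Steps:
z = 6
J(w) = -2 + 36*w (J(w) = w*6**2 - 2 = w*36 - 2 = 36*w - 2 = -2 + 36*w)
sqrt((h(-3) + 17)*(-32) + J(42)) = sqrt((1 + 17)*(-32) + (-2 + 36*42)) = sqrt(18*(-32) + (-2 + 1512)) = sqrt(-576 + 1510) = sqrt(934)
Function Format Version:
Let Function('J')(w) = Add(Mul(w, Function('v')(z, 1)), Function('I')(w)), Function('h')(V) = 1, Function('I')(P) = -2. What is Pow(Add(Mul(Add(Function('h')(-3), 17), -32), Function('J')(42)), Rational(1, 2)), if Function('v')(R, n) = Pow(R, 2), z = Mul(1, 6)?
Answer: Pow(934, Rational(1, 2)) ≈ 30.561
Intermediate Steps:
z = 6
Function('J')(w) = Add(-2, Mul(36, w)) (Function('J')(w) = Add(Mul(w, Pow(6, 2)), -2) = Add(Mul(w, 36), -2) = Add(Mul(36, w), -2) = Add(-2, Mul(36, w)))
Pow(Add(Mul(Add(Function('h')(-3), 17), -32), Function('J')(42)), Rational(1, 2)) = Pow(Add(Mul(Add(1, 17), -32), Add(-2, Mul(36, 42))), Rational(1, 2)) = Pow(Add(Mul(18, -32), Add(-2, 1512)), Rational(1, 2)) = Pow(Add(-576, 1510), Rational(1, 2)) = Pow(934, Rational(1, 2))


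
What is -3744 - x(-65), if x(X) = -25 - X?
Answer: -3784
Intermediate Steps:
-3744 - x(-65) = -3744 - (-25 - 1*(-65)) = -3744 - (-25 + 65) = -3744 - 1*40 = -3744 - 40 = -3784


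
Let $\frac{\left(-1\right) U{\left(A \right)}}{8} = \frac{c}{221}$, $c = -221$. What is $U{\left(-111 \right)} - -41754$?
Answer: $41762$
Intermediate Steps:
$U{\left(A \right)} = 8$ ($U{\left(A \right)} = - 8 \left(- \frac{221}{221}\right) = - 8 \left(\left(-221\right) \frac{1}{221}\right) = \left(-8\right) \left(-1\right) = 8$)
$U{\left(-111 \right)} - -41754 = 8 - -41754 = 8 + 41754 = 41762$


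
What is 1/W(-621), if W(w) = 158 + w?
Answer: -1/463 ≈ -0.0021598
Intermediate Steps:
1/W(-621) = 1/(158 - 621) = 1/(-463) = -1/463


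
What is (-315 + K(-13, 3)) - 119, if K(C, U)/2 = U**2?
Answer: -416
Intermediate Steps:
K(C, U) = 2*U**2
(-315 + K(-13, 3)) - 119 = (-315 + 2*3**2) - 119 = (-315 + 2*9) - 119 = (-315 + 18) - 119 = -297 - 119 = -416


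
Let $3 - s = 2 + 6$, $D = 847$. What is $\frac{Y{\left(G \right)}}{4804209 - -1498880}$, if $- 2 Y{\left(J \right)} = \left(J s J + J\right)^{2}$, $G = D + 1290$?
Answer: $- \frac{260643445098632}{6303089} \approx -4.1352 \cdot 10^{7}$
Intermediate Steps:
$s = -5$ ($s = 3 - \left(2 + 6\right) = 3 - 8 = -5$)
$G = 2137$ ($G = 847 + 1290 = 2137$)
$Y{\left(J \right)} = - \frac{\left(J - 5 J^{2}\right)^{2}}{2}$ ($Y{\left(J \right)} = - \frac{\left(J \left(-5\right) J + J\right)^{2}}{2} = - \frac{\left(- 5 J J + J\right)^{2}}{2} = - \frac{\left(- 5 J^{2} + J\right)^{2}}{2} = - \frac{\left(J - 5 J^{2}\right)^{2}}{2}$)
$\frac{Y{\left(G \right)}}{4804209 - -1498880} = \frac{\left(- \frac{1}{2}\right) 2137^{2} \left(-1 + 5 \cdot 2137\right)^{2}}{4804209 - -1498880} = \frac{\left(- \frac{1}{2}\right) 4566769 \left(-1 + 10685\right)^{2}}{4804209 + 1498880} = \frac{\left(- \frac{1}{2}\right) 4566769 \cdot 10684^{2}}{6303089} = \left(- \frac{1}{2}\right) 4566769 \cdot 114147856 \cdot \frac{1}{6303089} = \left(-260643445098632\right) \frac{1}{6303089} = - \frac{260643445098632}{6303089}$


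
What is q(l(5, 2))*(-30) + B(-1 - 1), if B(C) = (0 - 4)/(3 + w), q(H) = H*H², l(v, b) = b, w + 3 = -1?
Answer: -236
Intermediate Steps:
w = -4 (w = -3 - 1 = -4)
q(H) = H³
B(C) = 4 (B(C) = (0 - 4)/(3 - 4) = -4/(-1) = -4*(-1) = 4)
q(l(5, 2))*(-30) + B(-1 - 1) = 2³*(-30) + 4 = 8*(-30) + 4 = -240 + 4 = -236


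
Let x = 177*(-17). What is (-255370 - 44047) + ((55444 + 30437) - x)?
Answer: -210527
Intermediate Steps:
x = -3009
(-255370 - 44047) + ((55444 + 30437) - x) = (-255370 - 44047) + ((55444 + 30437) - 1*(-3009)) = -299417 + (85881 + 3009) = -299417 + 88890 = -210527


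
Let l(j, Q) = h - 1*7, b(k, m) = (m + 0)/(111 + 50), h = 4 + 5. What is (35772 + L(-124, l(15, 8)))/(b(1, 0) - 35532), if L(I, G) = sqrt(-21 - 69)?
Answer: -2981/2961 - I*sqrt(10)/11844 ≈ -1.0068 - 0.00026699*I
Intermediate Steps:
h = 9
b(k, m) = m/161
l(j, Q) = 2 (l(j, Q) = 9 - 1*7 = 9 - 7 = 2)
L(I, G) = 3*I*sqrt(10) (L(I, G) = sqrt(-90) = 3*I*sqrt(10))
(35772 + L(-124, l(15, 8)))/(b(1, 0) - 35532) = (35772 + 3*I*sqrt(10))/((1/161)*0 - 35532) = (35772 + 3*I*sqrt(10))/(0 - 35532) = (35772 + 3*I*sqrt(10))/(-35532) = (35772 + 3*I*sqrt(10))*(-1/35532) = -2981/2961 - I*sqrt(10)/11844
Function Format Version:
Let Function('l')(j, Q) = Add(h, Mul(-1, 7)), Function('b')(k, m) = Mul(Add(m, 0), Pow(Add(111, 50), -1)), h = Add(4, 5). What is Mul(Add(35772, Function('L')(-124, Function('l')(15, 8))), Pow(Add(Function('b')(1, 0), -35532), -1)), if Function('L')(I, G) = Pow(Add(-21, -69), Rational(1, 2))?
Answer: Add(Rational(-2981, 2961), Mul(Rational(-1, 11844), I, Pow(10, Rational(1, 2)))) ≈ Add(-1.0068, Mul(-0.00026699, I))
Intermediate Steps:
h = 9
Function('b')(k, m) = Mul(Rational(1, 161), m) (Function('b')(k, m) = Mul(m, Pow(161, -1)) = Mul(m, Rational(1, 161)) = Mul(Rational(1, 161), m))
Function('l')(j, Q) = 2 (Function('l')(j, Q) = Add(9, Mul(-1, 7)) = Add(9, -7) = 2)
Function('L')(I, G) = Mul(3, I, Pow(10, Rational(1, 2))) (Function('L')(I, G) = Pow(-90, Rational(1, 2)) = Mul(3, I, Pow(10, Rational(1, 2))))
Mul(Add(35772, Function('L')(-124, Function('l')(15, 8))), Pow(Add(Function('b')(1, 0), -35532), -1)) = Mul(Add(35772, Mul(3, I, Pow(10, Rational(1, 2)))), Pow(Add(Mul(Rational(1, 161), 0), -35532), -1)) = Mul(Add(35772, Mul(3, I, Pow(10, Rational(1, 2)))), Pow(Add(0, -35532), -1)) = Mul(Add(35772, Mul(3, I, Pow(10, Rational(1, 2)))), Pow(-35532, -1)) = Mul(Add(35772, Mul(3, I, Pow(10, Rational(1, 2)))), Rational(-1, 35532)) = Add(Rational(-2981, 2961), Mul(Rational(-1, 11844), I, Pow(10, Rational(1, 2))))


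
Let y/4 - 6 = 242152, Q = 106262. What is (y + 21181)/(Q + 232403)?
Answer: 989813/338665 ≈ 2.9227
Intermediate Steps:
y = 968632 (y = 24 + 4*242152 = 24 + 968608 = 968632)
(y + 21181)/(Q + 232403) = (968632 + 21181)/(106262 + 232403) = 989813/338665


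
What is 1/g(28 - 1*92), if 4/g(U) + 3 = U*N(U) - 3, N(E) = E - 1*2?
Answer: 2109/2 ≈ 1054.5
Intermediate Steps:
N(E) = -2 + E (N(E) = E - 2 = -2 + E)
g(U) = 4/(-6 + U*(-2 + U)) (g(U) = 4/(-3 + (U*(-2 + U) - 3)) = 4/(-3 + (-3 + U*(-2 + U))) = 4/(-6 + U*(-2 + U)))
1/g(28 - 1*92) = 1/(4/(-6 + (28 - 1*92)*(-2 + (28 - 1*92)))) = 1/(4/(-6 + (28 - 92)*(-2 + (28 - 92)))) = 1/(4/(-6 - 64*(-2 - 64))) = 1/(4/(-6 - 64*(-66))) = 1/(4/(-6 + 4224)) = 1/(4/4218) = 1/(4*(1/4218)) = 1/(2/2109) = 2109/2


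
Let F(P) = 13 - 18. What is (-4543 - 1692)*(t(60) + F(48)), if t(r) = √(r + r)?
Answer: 31175 - 12470*√30 ≈ -37126.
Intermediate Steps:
F(P) = -5
t(r) = √2*√r (t(r) = √(2*r) = √2*√r)
(-4543 - 1692)*(t(60) + F(48)) = (-4543 - 1692)*(√2*√60 - 5) = -6235*(√2*(2*√15) - 5) = -6235*(2*√30 - 5) = -6235*(-5 + 2*√30) = 31175 - 12470*√30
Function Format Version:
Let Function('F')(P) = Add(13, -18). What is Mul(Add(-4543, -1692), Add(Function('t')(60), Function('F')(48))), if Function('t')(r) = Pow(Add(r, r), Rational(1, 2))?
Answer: Add(31175, Mul(-12470, Pow(30, Rational(1, 2)))) ≈ -37126.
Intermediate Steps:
Function('F')(P) = -5
Function('t')(r) = Mul(Pow(2, Rational(1, 2)), Pow(r, Rational(1, 2))) (Function('t')(r) = Pow(Mul(2, r), Rational(1, 2)) = Mul(Pow(2, Rational(1, 2)), Pow(r, Rational(1, 2))))
Mul(Add(-4543, -1692), Add(Function('t')(60), Function('F')(48))) = Mul(Add(-4543, -1692), Add(Mul(Pow(2, Rational(1, 2)), Pow(60, Rational(1, 2))), -5)) = Mul(-6235, Add(Mul(Pow(2, Rational(1, 2)), Mul(2, Pow(15, Rational(1, 2)))), -5)) = Mul(-6235, Add(Mul(2, Pow(30, Rational(1, 2))), -5)) = Mul(-6235, Add(-5, Mul(2, Pow(30, Rational(1, 2))))) = Add(31175, Mul(-12470, Pow(30, Rational(1, 2))))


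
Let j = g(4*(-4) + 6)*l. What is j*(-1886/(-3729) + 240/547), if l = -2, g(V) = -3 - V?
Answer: -26972428/2039763 ≈ -13.223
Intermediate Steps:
j = -14 (j = (-3 - (4*(-4) + 6))*(-2) = (-3 - (-16 + 6))*(-2) = (-3 - 1*(-10))*(-2) = (-3 + 10)*(-2) = 7*(-2) = -14)
j*(-1886/(-3729) + 240/547) = -14*(-1886/(-3729) + 240/547) = -14*(-1886*(-1/3729) + 240*(1/547)) = -14*(1886/3729 + 240/547) = -14*1926602/2039763 = -26972428/2039763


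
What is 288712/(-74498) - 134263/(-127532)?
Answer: -13408846905/4750439468 ≈ -2.8227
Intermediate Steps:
288712/(-74498) - 134263/(-127532) = 288712*(-1/74498) - 134263*(-1/127532) = -144356/37249 + 134263/127532 = -13408846905/4750439468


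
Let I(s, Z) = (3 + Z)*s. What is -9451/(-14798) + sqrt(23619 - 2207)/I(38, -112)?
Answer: 9451/14798 - sqrt(5353)/2071 ≈ 0.60334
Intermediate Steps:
I(s, Z) = s*(3 + Z)
-9451/(-14798) + sqrt(23619 - 2207)/I(38, -112) = -9451/(-14798) + sqrt(23619 - 2207)/((38*(3 - 112))) = -9451*(-1/14798) + sqrt(21412)/((38*(-109))) = 9451/14798 + (2*sqrt(5353))/(-4142) = 9451/14798 + (2*sqrt(5353))*(-1/4142) = 9451/14798 - sqrt(5353)/2071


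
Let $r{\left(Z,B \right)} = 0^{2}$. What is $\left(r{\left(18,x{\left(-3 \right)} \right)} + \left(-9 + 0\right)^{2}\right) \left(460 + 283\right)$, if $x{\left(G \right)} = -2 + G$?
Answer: $60183$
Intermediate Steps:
$r{\left(Z,B \right)} = 0$
$\left(r{\left(18,x{\left(-3 \right)} \right)} + \left(-9 + 0\right)^{2}\right) \left(460 + 283\right) = \left(0 + \left(-9 + 0\right)^{2}\right) \left(460 + 283\right) = \left(0 + \left(-9\right)^{2}\right) 743 = \left(0 + 81\right) 743 = 81 \cdot 743 = 60183$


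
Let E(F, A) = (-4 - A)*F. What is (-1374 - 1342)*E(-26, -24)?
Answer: 1412320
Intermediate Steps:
E(F, A) = F*(-4 - A)
(-1374 - 1342)*E(-26, -24) = (-1374 - 1342)*(-1*(-26)*(4 - 24)) = -(-2716)*(-26)*(-20) = -2716*(-520) = 1412320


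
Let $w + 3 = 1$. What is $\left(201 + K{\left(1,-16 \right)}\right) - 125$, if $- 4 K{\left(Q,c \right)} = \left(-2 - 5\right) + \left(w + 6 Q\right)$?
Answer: $\frac{307}{4} \approx 76.75$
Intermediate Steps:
$w = -2$ ($w = -3 + 1 = -2$)
$K{\left(Q,c \right)} = \frac{9}{4} - \frac{3 Q}{2}$ ($K{\left(Q,c \right)} = - \frac{\left(-2 - 5\right) + \left(-2 + 6 Q\right)}{4} = - \frac{-7 + \left(-2 + 6 Q\right)}{4} = - \frac{-9 + 6 Q}{4} = \frac{9}{4} - \frac{3 Q}{2}$)
$\left(201 + K{\left(1,-16 \right)}\right) - 125 = \left(201 + \left(\frac{9}{4} - \frac{3}{2}\right)\right) - 125 = \left(201 + \frac{3}{4}\right) - 125 = \frac{807}{4} - 125 = \frac{307}{4}$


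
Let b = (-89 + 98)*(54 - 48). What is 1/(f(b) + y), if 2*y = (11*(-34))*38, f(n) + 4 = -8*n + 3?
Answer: -1/7539 ≈ -0.00013264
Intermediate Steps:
b = 54 (b = 9*6 = 54)
f(n) = -1 - 8*n (f(n) = -4 + (-8*n + 3) = -4 + (3 - 8*n) = -1 - 8*n)
y = -7106 (y = ((11*(-34))*38)/2 = (-374*38)/2 = (½)*(-14212) = -7106)
1/(f(b) + y) = 1/((-1 - 8*54) - 7106) = 1/((-1 - 432) - 7106) = 1/(-433 - 7106) = 1/(-7539) = -1/7539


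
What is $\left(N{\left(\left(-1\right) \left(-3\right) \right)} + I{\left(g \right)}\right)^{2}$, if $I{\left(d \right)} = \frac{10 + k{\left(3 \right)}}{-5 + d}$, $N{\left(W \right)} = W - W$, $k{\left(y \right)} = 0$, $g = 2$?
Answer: $\frac{100}{9} \approx 11.111$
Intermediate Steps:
$N{\left(W \right)} = 0$
$I{\left(d \right)} = \frac{10}{-5 + d}$ ($I{\left(d \right)} = \frac{10 + 0}{-5 + d} = \frac{10}{-5 + d}$)
$\left(N{\left(\left(-1\right) \left(-3\right) \right)} + I{\left(g \right)}\right)^{2} = \left(0 + \frac{10}{-5 + 2}\right)^{2} = \left(0 + \frac{10}{-3}\right)^{2} = \left(0 + 10 \left(- \frac{1}{3}\right)\right)^{2} = \left(0 - \frac{10}{3}\right)^{2} = \left(- \frac{10}{3}\right)^{2} = \frac{100}{9}$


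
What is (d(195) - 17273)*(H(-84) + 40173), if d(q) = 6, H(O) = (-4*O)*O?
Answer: -206323383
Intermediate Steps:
H(O) = -4*O²
(d(195) - 17273)*(H(-84) + 40173) = (6 - 17273)*(-4*(-84)² + 40173) = -17267*(-4*7056 + 40173) = -17267*(-28224 + 40173) = -17267*11949 = -206323383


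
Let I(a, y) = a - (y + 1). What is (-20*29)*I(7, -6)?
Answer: -6960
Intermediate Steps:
I(a, y) = -1 + a - y (I(a, y) = a - (1 + y) = a + (-1 - y) = -1 + a - y)
(-20*29)*I(7, -6) = (-20*29)*(-1 + 7 - 1*(-6)) = -580*(-1 + 7 + 6) = -580*12 = -6960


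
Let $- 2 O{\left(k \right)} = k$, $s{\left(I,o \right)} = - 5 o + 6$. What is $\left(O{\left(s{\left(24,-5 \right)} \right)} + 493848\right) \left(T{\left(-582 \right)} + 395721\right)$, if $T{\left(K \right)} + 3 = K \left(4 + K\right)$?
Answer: $361541686905$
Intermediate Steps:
$T{\left(K \right)} = -3 + K \left(4 + K\right)$
$s{\left(I,o \right)} = 6 - 5 o$
$O{\left(k \right)} = - \frac{k}{2}$
$\left(O{\left(s{\left(24,-5 \right)} \right)} + 493848\right) \left(T{\left(-582 \right)} + 395721\right) = \left(- \frac{6 - -25}{2} + 493848\right) \left(\left(-3 + \left(-582\right)^{2} + 4 \left(-582\right)\right) + 395721\right) = \left(- \frac{6 + 25}{2} + 493848\right) \left(\left(-3 + 338724 - 2328\right) + 395721\right) = \left(\left(- \frac{1}{2}\right) 31 + 493848\right) \left(336393 + 395721\right) = \left(- \frac{31}{2} + 493848\right) 732114 = \frac{987665}{2} \cdot 732114 = 361541686905$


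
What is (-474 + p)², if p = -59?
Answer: 284089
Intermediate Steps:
(-474 + p)² = (-474 - 59)² = (-533)² = 284089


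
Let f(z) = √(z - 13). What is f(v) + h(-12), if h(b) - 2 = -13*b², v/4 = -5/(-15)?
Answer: -1870 + I*√105/3 ≈ -1870.0 + 3.4156*I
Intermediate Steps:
v = 4/3 (v = 4*(-5/(-15)) = 4*(-5*(-1/15)) = 4*(⅓) = 4/3 ≈ 1.3333)
f(z) = √(-13 + z)
h(b) = 2 - 13*b²
f(v) + h(-12) = √(-13 + 4/3) + (2 - 13*(-12)²) = √(-35/3) + (2 - 13*144) = I*√105/3 + (2 - 1872) = I*√105/3 - 1870 = -1870 + I*√105/3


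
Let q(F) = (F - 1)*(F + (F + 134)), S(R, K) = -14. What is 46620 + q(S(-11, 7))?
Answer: 45030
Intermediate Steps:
q(F) = (-1 + F)*(134 + 2*F) (q(F) = (-1 + F)*(F + (134 + F)) = (-1 + F)*(134 + 2*F))
46620 + q(S(-11, 7)) = 46620 + (-134 + 2*(-14)**2 + 132*(-14)) = 46620 + (-134 + 2*196 - 1848) = 46620 + (-134 + 392 - 1848) = 46620 - 1590 = 45030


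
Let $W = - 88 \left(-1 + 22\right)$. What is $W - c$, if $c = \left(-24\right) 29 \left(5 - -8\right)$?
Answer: $7200$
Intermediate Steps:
$c = -9048$ ($c = - 696 \left(5 + 8\right) = \left(-696\right) 13 = -9048$)
$W = -1848$ ($W = \left(-88\right) 21 = -1848$)
$W - c = -1848 - -9048 = -1848 + 9048 = 7200$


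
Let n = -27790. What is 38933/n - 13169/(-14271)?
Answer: -189646333/396591090 ≈ -0.47819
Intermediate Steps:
38933/n - 13169/(-14271) = 38933/(-27790) - 13169/(-14271) = 38933*(-1/27790) - 13169*(-1/14271) = -38933/27790 + 13169/14271 = -189646333/396591090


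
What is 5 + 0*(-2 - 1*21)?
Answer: 5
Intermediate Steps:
5 + 0*(-2 - 1*21) = 5 + 0*(-2 - 21) = 5 + 0*(-23) = 5 + 0 = 5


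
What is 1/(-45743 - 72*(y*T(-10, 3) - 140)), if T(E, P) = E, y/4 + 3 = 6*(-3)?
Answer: -1/96143 ≈ -1.0401e-5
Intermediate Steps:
y = -84 (y = -12 + 4*(6*(-3)) = -12 + 4*(-18) = -12 - 72 = -84)
1/(-45743 - 72*(y*T(-10, 3) - 140)) = 1/(-45743 - 72*(-84*(-10) - 140)) = 1/(-45743 - 72*(840 - 140)) = 1/(-45743 - 72*700) = 1/(-45743 - 50400) = 1/(-96143) = -1/96143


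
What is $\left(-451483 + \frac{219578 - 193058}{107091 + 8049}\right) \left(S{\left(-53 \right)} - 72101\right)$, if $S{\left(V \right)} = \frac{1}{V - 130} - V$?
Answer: $\frac{11423237535456475}{351177} \approx 3.2528 \cdot 10^{10}$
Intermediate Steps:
$S{\left(V \right)} = \frac{1}{-130 + V} - V$
$\left(-451483 + \frac{219578 - 193058}{107091 + 8049}\right) \left(S{\left(-53 \right)} - 72101\right) = \left(-451483 + \frac{219578 - 193058}{107091 + 8049}\right) \left(\frac{1 - \left(-53\right)^{2} + 130 \left(-53\right)}{-130 - 53} - 72101\right) = \left(-451483 + \frac{26520}{115140}\right) \left(\frac{1 - 2809 - 6890}{-183} - 72101\right) = \left(-451483 + 26520 \cdot \frac{1}{115140}\right) \left(- \frac{1 - 2809 - 6890}{183} - 72101\right) = \left(-451483 + \frac{442}{1919}\right) \left(\left(- \frac{1}{183}\right) \left(-9698\right) - 72101\right) = - \frac{866395435 \left(\frac{9698}{183} - 72101\right)}{1919} = \left(- \frac{866395435}{1919}\right) \left(- \frac{13184785}{183}\right) = \frac{11423237535456475}{351177}$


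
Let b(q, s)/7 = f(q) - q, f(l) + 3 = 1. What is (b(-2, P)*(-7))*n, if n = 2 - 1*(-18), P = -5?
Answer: 0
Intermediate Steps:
f(l) = -2 (f(l) = -3 + 1 = -2)
n = 20 (n = 2 + 18 = 20)
b(q, s) = -14 - 7*q (b(q, s) = 7*(-2 - q) = -14 - 7*q)
(b(-2, P)*(-7))*n = ((-14 - 7*(-2))*(-7))*20 = ((-14 + 14)*(-7))*20 = (0*(-7))*20 = 0*20 = 0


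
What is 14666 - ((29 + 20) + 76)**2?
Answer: -959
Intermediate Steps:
14666 - ((29 + 20) + 76)**2 = 14666 - (49 + 76)**2 = 14666 - 1*125**2 = 14666 - 1*15625 = 14666 - 15625 = -959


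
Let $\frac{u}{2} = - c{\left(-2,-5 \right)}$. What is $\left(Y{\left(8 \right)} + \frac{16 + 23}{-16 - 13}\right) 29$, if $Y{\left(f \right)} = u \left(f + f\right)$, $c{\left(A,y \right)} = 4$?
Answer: $-3751$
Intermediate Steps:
$u = -8$ ($u = 2 \left(\left(-1\right) 4\right) = 2 \left(-4\right) = -8$)
$Y{\left(f \right)} = - 16 f$ ($Y{\left(f \right)} = - 8 \left(f + f\right) = - 8 \cdot 2 f = - 16 f$)
$\left(Y{\left(8 \right)} + \frac{16 + 23}{-16 - 13}\right) 29 = \left(\left(-16\right) 8 + \frac{16 + 23}{-16 - 13}\right) 29 = \left(-128 + \frac{39}{-29}\right) 29 = \left(-128 + 39 \left(- \frac{1}{29}\right)\right) 29 = \left(-128 - \frac{39}{29}\right) 29 = \left(- \frac{3751}{29}\right) 29 = -3751$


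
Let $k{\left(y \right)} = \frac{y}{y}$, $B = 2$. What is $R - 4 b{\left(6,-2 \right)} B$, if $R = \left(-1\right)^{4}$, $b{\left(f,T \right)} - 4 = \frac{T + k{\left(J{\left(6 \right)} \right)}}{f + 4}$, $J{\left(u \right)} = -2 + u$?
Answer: $- \frac{156}{5} \approx -31.2$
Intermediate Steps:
$k{\left(y \right)} = 1$
$b{\left(f,T \right)} = 4 + \frac{1 + T}{4 + f}$ ($b{\left(f,T \right)} = 4 + \frac{T + 1}{f + 4} = 4 + \frac{1 + T}{4 + f}$)
$R = 1$
$R - 4 b{\left(6,-2 \right)} B = 1 - 4 \frac{17 - 2 + 4 \cdot 6}{4 + 6} \cdot 2 = 1 - 4 \frac{17 - 2 + 24}{10} \cdot 2 = 1 - 4 \cdot \frac{1}{10} \cdot 39 \cdot 2 = 1 \left(-4\right) \frac{39}{10} \cdot 2 = 1 \left(\left(- \frac{78}{5}\right) 2\right) = 1 \left(- \frac{156}{5}\right) = - \frac{156}{5}$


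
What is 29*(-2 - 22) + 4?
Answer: -692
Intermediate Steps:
29*(-2 - 22) + 4 = 29*(-24) + 4 = -696 + 4 = -692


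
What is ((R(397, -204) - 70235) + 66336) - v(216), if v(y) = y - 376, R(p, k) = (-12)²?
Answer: -3595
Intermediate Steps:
R(p, k) = 144
v(y) = -376 + y
((R(397, -204) - 70235) + 66336) - v(216) = ((144 - 70235) + 66336) - (-376 + 216) = (-70091 + 66336) - 1*(-160) = -3755 + 160 = -3595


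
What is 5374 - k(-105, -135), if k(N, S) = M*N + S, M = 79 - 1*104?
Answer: 2884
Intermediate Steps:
M = -25 (M = 79 - 104 = -25)
k(N, S) = S - 25*N (k(N, S) = -25*N + S = S - 25*N)
5374 - k(-105, -135) = 5374 - (-135 - 25*(-105)) = 5374 - (-135 + 2625) = 5374 - 1*2490 = 5374 - 2490 = 2884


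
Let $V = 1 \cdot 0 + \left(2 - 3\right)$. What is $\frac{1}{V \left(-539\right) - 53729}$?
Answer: $- \frac{1}{53190} \approx -1.8801 \cdot 10^{-5}$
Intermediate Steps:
$V = -1$ ($V = 0 + \left(2 - 3\right) = 0 - 1 = -1$)
$\frac{1}{V \left(-539\right) - 53729} = \frac{1}{\left(-1\right) \left(-539\right) - 53729} = \frac{1}{539 - 53729} = \frac{1}{-53190} = - \frac{1}{53190}$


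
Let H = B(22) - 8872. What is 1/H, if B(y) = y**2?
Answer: -1/8388 ≈ -0.00011922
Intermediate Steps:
H = -8388 (H = 22**2 - 8872 = 484 - 8872 = -8388)
1/H = 1/(-8388) = -1/8388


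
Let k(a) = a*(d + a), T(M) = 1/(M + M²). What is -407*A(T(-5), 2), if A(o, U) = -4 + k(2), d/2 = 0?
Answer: 0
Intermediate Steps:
d = 0 (d = 2*0 = 0)
k(a) = a² (k(a) = a*(0 + a) = a*a = a²)
A(o, U) = 0 (A(o, U) = -4 + 2² = -4 + 4 = 0)
-407*A(T(-5), 2) = -407*0 = 0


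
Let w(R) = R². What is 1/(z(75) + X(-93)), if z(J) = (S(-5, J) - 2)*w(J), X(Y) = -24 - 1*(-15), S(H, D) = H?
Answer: -1/39384 ≈ -2.5391e-5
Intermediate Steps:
X(Y) = -9 (X(Y) = -24 + 15 = -9)
z(J) = -7*J² (z(J) = (-5 - 2)*J² = -7*J²)
1/(z(75) + X(-93)) = 1/(-7*75² - 9) = 1/(-7*5625 - 9) = 1/(-39375 - 9) = 1/(-39384) = -1/39384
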